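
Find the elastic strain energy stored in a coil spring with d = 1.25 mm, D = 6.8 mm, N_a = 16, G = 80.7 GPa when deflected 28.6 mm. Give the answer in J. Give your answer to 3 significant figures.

2.00 J

k = Gd⁴/(8D³N_a) = (80.7×10³)(1.25⁴)/(8·6.8³·16) = 4.8953 N/mm
U = ½kδ² = 0.5 × 4.8953 × 28.6² = 2002.1 N·mm = 2.0021 J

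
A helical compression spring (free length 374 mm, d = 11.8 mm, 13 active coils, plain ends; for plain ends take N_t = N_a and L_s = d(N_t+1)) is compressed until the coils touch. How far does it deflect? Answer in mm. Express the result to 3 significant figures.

N_t = 13; L_s = 11.8·14 = 165.2 mm
δ_solid = L₀ − L_s = 374 − 165.2 = 208.8 mm

209 mm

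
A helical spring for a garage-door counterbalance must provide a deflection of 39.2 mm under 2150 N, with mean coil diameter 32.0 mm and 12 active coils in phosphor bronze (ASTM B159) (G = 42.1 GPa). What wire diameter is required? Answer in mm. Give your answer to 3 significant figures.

Required rate k = F/δ = 2150/39.2 = 54.847 N/mm
d = (8D³N_a·k / G)^(1/4) = (8·32.0³·12·54.847 / (42.1×10³))^0.25
  = (4098.2)^0.25 = 8.0011 mm

8.00 mm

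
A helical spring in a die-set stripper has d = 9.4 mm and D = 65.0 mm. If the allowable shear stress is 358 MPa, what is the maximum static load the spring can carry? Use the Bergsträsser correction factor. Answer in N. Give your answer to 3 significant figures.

C = D/d = 65.0/9.4 = 6.9149
K_B = (4C+2)/(4C−3) = 29.660/24.660 = 1.2028
τ_max = K·8FD/(πd³) → F_max = τ_allow·πd³/(8DK)
F_max = 358·π·9.4³/(8·65.0·1.2028) = 9.3415e+05/625.44 = 1493.6 N

1490 N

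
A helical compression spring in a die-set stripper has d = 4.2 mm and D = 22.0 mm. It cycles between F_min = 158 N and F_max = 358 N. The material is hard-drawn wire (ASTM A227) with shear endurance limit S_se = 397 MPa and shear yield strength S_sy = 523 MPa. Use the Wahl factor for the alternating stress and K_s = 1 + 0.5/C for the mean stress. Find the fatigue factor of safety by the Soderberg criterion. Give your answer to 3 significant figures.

C = D/d = 22.0/4.2 = 5.2381; K_W = (4C−1)/(4C−4)+0.615/C = 1.2944; K_s = 1+0.5/C = 1.0955
F_a = (F_max−F_min)/2 = 100 N; F_m = (F_max+F_min)/2 = 258 N
τ_a = K_W·8F_aD/(πd³) = 1.2944 × 75.616 = 97.876 MPa
τ_m = K_s·8F_mD/(πd³) = 1.0955 × 195.09 = 213.71 MPa
Soderberg: 1/n_f = τ_a/S_se + τ_m/S_sy = 97.876/397 + 213.71/523 = 0.24654 + 0.40863 = 0.65517
n_f = 1/0.65517 = 1.526

1.53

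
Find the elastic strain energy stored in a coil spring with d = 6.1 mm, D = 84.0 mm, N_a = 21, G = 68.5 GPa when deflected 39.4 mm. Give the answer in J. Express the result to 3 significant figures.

0.739 J

k = Gd⁴/(8D³N_a) = (68.5×10³)(6.1⁴)/(8·84.0³·21) = 0.9525 N/mm
U = ½kδ² = 0.5 × 0.9525 × 39.4² = 739.31 N·mm = 0.73931 J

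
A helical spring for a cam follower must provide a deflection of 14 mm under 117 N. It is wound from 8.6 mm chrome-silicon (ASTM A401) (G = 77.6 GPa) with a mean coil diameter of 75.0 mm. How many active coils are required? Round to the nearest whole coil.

Required rate k = F/δ = 117/14 = 8.3571 N/mm
N_a = Gd⁴/(8D³k) = (77.6×10³ × 8.6⁴)/(8 × 75.0³ × 8.3571)
    = 4.24478e+08 / 2.82054e+07 = 15.05 → 15 coils

15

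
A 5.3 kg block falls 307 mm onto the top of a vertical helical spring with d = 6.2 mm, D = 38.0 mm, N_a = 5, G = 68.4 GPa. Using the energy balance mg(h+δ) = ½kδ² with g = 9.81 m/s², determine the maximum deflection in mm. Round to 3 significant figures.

k = Gd⁴/(8D³N_a) = (68.4×10³)(6.2⁴)/(8·38.0³·5) = 46.048 N/mm
W = mg = 5.3 × 9.81 = 51.993 N
½kδ² − Wδ − Wh = 0 → δ = (W + √(W² + 2kWh))/k
δ = (51.993 + √(2703.3 + 1.47003e+06))/46.048 = (51.993 + 1213.6)/46.048 = 27.483 mm

27.5 mm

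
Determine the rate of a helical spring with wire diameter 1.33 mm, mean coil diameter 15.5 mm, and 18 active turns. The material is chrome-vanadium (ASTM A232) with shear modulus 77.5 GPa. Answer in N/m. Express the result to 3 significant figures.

k = Gd⁴/(8D³N_a) = (77.5×10³ × 1.33⁴) / (8 × 15.5³ × 18)
  = 242498 / 536238 = 0.45222 N/mm = 452.22 N/m

452 N/m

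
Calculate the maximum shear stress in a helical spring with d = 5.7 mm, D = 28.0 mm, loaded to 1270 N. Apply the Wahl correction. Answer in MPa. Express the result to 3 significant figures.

Spring index C = D/d = 28.0/5.7 = 4.9123
K_W = (4C−1)/(4C−4) + 0.615/C = 18.649/15.649 + 0.1252 = 1.3169
τ₀ = 8FD/(πd³) = 8·1270·28.0/(π·5.7³) = 284480/581.8 = 488.96 MPa
τ_max = K·τ₀ = 1.3169 × 488.96 = 643.92 MPa

644 MPa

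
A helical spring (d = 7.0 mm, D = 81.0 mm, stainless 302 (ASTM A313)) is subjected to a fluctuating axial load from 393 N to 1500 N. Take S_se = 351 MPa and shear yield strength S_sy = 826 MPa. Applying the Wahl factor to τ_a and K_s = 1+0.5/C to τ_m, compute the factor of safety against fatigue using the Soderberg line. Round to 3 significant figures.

C = D/d = 81.0/7.0 = 11.5714; K_W = (4C−1)/(4C−4)+0.615/C = 1.1241; K_s = 1+0.5/C = 1.0432
F_a = (F_max−F_min)/2 = 553.5 N; F_m = (F_max+F_min)/2 = 946.5 N
τ_a = K_W·8F_aD/(πd³) = 1.1241 × 332.85 = 374.15 MPa
τ_m = K_s·8F_mD/(πd³) = 1.0432 × 569.18 = 593.78 MPa
Soderberg: 1/n_f = τ_a/S_se + τ_m/S_sy = 374.15/351 + 593.78/826 = 1.06597 + 0.71886 = 1.7848
n_f = 1/1.7848 = 0.5603

0.560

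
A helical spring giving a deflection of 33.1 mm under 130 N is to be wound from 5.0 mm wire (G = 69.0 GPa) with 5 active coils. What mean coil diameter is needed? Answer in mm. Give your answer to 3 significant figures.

Required rate k = F/δ = 130/33.1 = 3.9275 N/mm
D = (Gd⁴/(8N_a·k))^(1/3) = (69.0×10³·5.0⁴/(8·5·3.9275))^(1/3)
  = (274507)^(1/3) = 64.9907 mm

65.0 mm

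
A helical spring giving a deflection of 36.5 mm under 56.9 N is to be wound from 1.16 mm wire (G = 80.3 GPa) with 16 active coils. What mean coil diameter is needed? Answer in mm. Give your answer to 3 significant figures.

Required rate k = F/δ = 56.9/36.5 = 1.5589 N/mm
D = (Gd⁴/(8N_a·k))^(1/3) = (80.3×10³·1.16⁴/(8·16·1.5589))^(1/3)
  = (728.649)^(1/3) = 8.9986 mm

9.00 mm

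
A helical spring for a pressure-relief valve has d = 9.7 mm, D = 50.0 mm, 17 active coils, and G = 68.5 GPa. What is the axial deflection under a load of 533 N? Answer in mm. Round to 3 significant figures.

14.9 mm

k = Gd⁴/(8D³N_a) = (68.5×10³)(9.7⁴)/(8·50.0³·17) = 35.672 N/mm
δ = F/k = 533 / 35.672 = 14.942 mm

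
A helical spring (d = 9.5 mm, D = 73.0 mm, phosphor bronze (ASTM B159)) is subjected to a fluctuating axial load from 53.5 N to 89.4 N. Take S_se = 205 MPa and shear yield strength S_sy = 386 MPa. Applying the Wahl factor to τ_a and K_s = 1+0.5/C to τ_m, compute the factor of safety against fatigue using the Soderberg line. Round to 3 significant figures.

15.3

C = D/d = 73.0/9.5 = 7.6842; K_W = (4C−1)/(4C−4)+0.615/C = 1.1922; K_s = 1+0.5/C = 1.0651
F_a = (F_max−F_min)/2 = 17.95 N; F_m = (F_max+F_min)/2 = 71.45 N
τ_a = K_W·8F_aD/(πd³) = 1.1922 × 3.8919 = 4.64 MPa
τ_m = K_s·8F_mD/(πd³) = 1.0651 × 15.492 = 16.5 MPa
Soderberg: 1/n_f = τ_a/S_se + τ_m/S_sy = 4.64/205 + 16.5/386 = 0.02263 + 0.04274 = 0.065379
n_f = 1/0.065379 = 15.3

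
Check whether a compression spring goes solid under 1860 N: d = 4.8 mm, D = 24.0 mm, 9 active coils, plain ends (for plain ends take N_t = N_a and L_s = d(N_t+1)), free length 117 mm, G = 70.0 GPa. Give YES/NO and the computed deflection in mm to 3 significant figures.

NO, δ = 49.8 mm

k = Gd⁴/(8D³N_a) = (70.0×10³)(4.8⁴)/(8·24.0³·9) = 37.333 N/mm
N_t = 9; L_s = 4.8·10 = 48 mm; δ_solid = L₀ − L_s = 117 − 48 = 69 mm
δ = F/k = 1860/37.333 = 49.821 mm
δ < δ_solid → spring does not go solid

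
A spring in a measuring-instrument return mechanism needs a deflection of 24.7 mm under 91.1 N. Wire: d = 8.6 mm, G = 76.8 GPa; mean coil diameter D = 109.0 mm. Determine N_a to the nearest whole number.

Required rate k = F/δ = 91.1/24.7 = 3.6883 N/mm
N_a = Gd⁴/(8D³k) = (76.8×10³ × 8.6⁴)/(8 × 109.0³ × 3.6883)
    = 4.20102e+08 / 3.82112e+07 = 10.99 → 11 coils

11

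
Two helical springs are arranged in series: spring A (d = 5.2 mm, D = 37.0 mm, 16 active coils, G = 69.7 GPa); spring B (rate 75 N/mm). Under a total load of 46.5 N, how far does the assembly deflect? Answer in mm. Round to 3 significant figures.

6.54 mm

k_A = Gd⁴/(8D³N_a) = (69.7×10³)(5.2⁴)/(8·37.0³·16) = 7.8602 N/mm
Series: 1/k_eq = 1/7.8602 + 1/75 = 0.14056; k_eq = 7.1145 N/mm
δ = F/k_eq = 46.5/7.1145 = 6.5359 mm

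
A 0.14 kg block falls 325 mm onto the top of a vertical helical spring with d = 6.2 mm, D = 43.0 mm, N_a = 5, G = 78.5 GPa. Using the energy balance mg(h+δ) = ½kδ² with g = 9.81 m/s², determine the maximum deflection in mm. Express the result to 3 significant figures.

4.99 mm

k = Gd⁴/(8D³N_a) = (78.5×10³)(6.2⁴)/(8·43.0³·5) = 36.473 N/mm
W = mg = 0.14 × 9.81 = 1.3734 N
½kδ² − Wδ − Wh = 0 → δ = (W + √(W² + 2kWh))/k
δ = (1.3734 + √(1.8862 + 32559.8))/36.473 = (1.3734 + 180.45)/36.473 = 4.9851 mm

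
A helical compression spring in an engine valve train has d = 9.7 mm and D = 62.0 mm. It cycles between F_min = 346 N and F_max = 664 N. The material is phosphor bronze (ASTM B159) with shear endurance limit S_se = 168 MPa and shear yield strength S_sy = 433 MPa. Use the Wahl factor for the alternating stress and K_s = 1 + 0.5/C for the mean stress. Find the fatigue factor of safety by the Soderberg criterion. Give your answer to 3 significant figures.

C = D/d = 62.0/9.7 = 6.3918; K_W = (4C−1)/(4C−4)+0.615/C = 1.2353; K_s = 1+0.5/C = 1.0782
F_a = (F_max−F_min)/2 = 159 N; F_m = (F_max+F_min)/2 = 505 N
τ_a = K_W·8F_aD/(πd³) = 1.2353 × 27.505 = 33.978 MPa
τ_m = K_s·8F_mD/(πd³) = 1.0782 × 87.359 = 94.193 MPa
Soderberg: 1/n_f = τ_a/S_se + τ_m/S_sy = 33.978/168 + 94.193/433 = 0.20225 + 0.21754 = 0.41978
n_f = 1/0.41978 = 2.382

2.38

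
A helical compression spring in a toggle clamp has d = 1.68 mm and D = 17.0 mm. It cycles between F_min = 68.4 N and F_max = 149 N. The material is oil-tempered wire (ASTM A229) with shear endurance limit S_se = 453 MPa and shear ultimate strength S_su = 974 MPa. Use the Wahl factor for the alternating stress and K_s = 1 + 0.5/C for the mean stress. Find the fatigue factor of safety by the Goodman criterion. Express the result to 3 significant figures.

0.501

C = D/d = 17.0/1.68 = 10.1190; K_W = (4C−1)/(4C−4)+0.615/C = 1.1430; K_s = 1+0.5/C = 1.0494
F_a = (F_max−F_min)/2 = 40.3 N; F_m = (F_max+F_min)/2 = 108.7 N
τ_a = K_W·8F_aD/(πd³) = 1.1430 × 367.93 = 420.55 MPa
τ_m = K_s·8F_mD/(πd³) = 1.0494 × 992.41 = 1041.4 MPa
Goodman: 1/n_f = τ_a/S_se + τ_m/S_su = 420.55/453 + 1041.4/974 = 0.92837 + 1.06925 = 1.9976
n_f = 1/1.9976 = 0.5006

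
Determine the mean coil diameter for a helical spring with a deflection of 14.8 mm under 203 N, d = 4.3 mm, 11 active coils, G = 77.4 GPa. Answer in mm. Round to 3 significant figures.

28.0 mm

Required rate k = F/δ = 203/14.8 = 13.716 N/mm
D = (Gd⁴/(8N_a·k))^(1/3) = (77.4×10³·4.3⁴/(8·11·13.716))^(1/3)
  = (21922.9)^(1/3) = 27.9876 mm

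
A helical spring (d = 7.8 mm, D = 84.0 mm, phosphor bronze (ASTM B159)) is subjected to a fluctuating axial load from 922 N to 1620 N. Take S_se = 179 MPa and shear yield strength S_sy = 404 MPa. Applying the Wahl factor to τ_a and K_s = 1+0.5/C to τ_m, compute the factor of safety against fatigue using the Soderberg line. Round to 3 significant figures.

C = D/d = 84.0/7.8 = 10.7692; K_W = (4C−1)/(4C−4)+0.615/C = 1.1339; K_s = 1+0.5/C = 1.0464
F_a = (F_max−F_min)/2 = 349 N; F_m = (F_max+F_min)/2 = 1271 N
τ_a = K_W·8F_aD/(πd³) = 1.1339 × 157.31 = 178.37 MPa
τ_m = K_s·8F_mD/(πd³) = 1.0464 × 572.9 = 599.5 MPa
Soderberg: 1/n_f = τ_a/S_se + τ_m/S_sy = 178.37/179 + 599.5/404 = 0.99649 + 1.48392 = 2.4804
n_f = 1/2.4804 = 0.4032

0.403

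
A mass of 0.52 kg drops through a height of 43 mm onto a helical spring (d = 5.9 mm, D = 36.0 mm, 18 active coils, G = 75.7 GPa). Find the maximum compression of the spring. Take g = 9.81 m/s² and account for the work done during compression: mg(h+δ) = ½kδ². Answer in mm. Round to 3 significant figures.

6.05 mm

k = Gd⁴/(8D³N_a) = (75.7×10³)(5.9⁴)/(8·36.0³·18) = 13.653 N/mm
W = mg = 0.52 × 9.81 = 5.1012 N
½kδ² − Wδ − Wh = 0 → δ = (W + √(W² + 2kWh))/k
δ = (5.1012 + √(26.022 + 5989.7))/13.653 = (5.1012 + 77.561)/13.653 = 6.0544 mm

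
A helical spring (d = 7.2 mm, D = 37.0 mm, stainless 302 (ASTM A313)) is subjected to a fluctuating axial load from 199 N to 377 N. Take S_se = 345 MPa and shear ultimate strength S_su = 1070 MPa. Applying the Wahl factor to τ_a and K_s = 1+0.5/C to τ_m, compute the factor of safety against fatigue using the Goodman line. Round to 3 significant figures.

C = D/d = 37.0/7.2 = 5.1389; K_W = (4C−1)/(4C−4)+0.615/C = 1.3009; K_s = 1+0.5/C = 1.0973
F_a = (F_max−F_min)/2 = 89 N; F_m = (F_max+F_min)/2 = 288 N
τ_a = K_W·8F_aD/(πd³) = 1.3009 × 22.466 = 29.226 MPa
τ_m = K_s·8F_mD/(πd³) = 1.0973 × 72.7 = 79.774 MPa
Goodman: 1/n_f = τ_a/S_se + τ_m/S_su = 29.226/345 + 79.774/1070 = 0.08471 + 0.07456 = 0.15927
n_f = 1/0.15927 = 6.279

6.28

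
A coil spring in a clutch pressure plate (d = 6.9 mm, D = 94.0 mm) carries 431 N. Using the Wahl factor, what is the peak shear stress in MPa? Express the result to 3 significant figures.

347 MPa

Spring index C = D/d = 94.0/6.9 = 13.6232
K_W = (4C−1)/(4C−4) + 0.615/C = 53.493/50.493 + 0.0451 = 1.1046
τ₀ = 8FD/(πd³) = 8·431·94.0/(π·6.9³) = 324112/1032 = 314.05 MPa
τ_max = K·τ₀ = 1.1046 × 314.05 = 346.89 MPa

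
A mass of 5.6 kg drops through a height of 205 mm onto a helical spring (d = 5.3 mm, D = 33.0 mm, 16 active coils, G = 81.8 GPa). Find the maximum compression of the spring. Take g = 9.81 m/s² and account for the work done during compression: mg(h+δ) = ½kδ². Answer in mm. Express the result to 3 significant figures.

k = Gd⁴/(8D³N_a) = (81.8×10³)(5.3⁴)/(8·33.0³·16) = 14.032 N/mm
W = mg = 5.6 × 9.81 = 54.936 N
½kδ² − Wδ − Wh = 0 → δ = (W + √(W² + 2kWh))/k
δ = (54.936 + √(3018 + 316043))/14.032 = (54.936 + 564.85)/14.032 = 44.171 mm

44.2 mm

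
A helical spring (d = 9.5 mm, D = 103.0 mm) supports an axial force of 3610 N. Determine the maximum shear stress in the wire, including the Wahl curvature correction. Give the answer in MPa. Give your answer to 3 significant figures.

1250 MPa

Spring index C = D/d = 103.0/9.5 = 10.8421
K_W = (4C−1)/(4C−4) + 0.615/C = 42.368/39.368 + 0.0567 = 1.1329
τ₀ = 8FD/(πd³) = 8·3610·103.0/(π·9.5³) = 2.97464e+06/2693.5 = 1104.4 MPa
τ_max = K·τ₀ = 1.1329 × 1104.4 = 1251.2 MPa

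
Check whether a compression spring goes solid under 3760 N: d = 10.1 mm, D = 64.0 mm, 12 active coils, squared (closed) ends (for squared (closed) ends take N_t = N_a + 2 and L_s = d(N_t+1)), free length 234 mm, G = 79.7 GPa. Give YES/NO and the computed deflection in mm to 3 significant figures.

k = Gd⁴/(8D³N_a) = (79.7×10³)(10.1⁴)/(8·64.0³·12) = 32.956 N/mm
N_t = 14; L_s = 10.1·15 = 151.5 mm; δ_solid = L₀ − L_s = 234 − 151.5 = 82.5 mm
δ = F/k = 3760/32.956 = 114.09 mm
δ ≥ δ_solid → spring goes solid

YES, δ = 114 mm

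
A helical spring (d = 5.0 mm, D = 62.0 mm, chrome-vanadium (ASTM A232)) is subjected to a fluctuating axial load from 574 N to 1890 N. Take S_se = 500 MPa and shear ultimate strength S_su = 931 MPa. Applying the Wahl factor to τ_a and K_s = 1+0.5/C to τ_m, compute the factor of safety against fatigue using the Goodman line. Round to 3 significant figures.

C = D/d = 62.0/5.0 = 12.4000; K_W = (4C−1)/(4C−4)+0.615/C = 1.1154; K_s = 1+0.5/C = 1.0403
F_a = (F_max−F_min)/2 = 658 N; F_m = (F_max+F_min)/2 = 1232 N
τ_a = K_W·8F_aD/(πd³) = 1.1154 × 831.09 = 926.99 MPa
τ_m = K_s·8F_mD/(πd³) = 1.0403 × 1556.1 = 1618.8 MPa
Goodman: 1/n_f = τ_a/S_se + τ_m/S_su = 926.99/500 + 1618.8/931 = 1.85397 + 1.73880 = 3.5928
n_f = 1/3.5928 = 0.2783

0.278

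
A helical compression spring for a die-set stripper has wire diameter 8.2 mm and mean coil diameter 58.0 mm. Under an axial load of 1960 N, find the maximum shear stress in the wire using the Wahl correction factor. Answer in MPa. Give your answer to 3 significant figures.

636 MPa

Spring index C = D/d = 58.0/8.2 = 7.0732
K_W = (4C−1)/(4C−4) + 0.615/C = 27.293/24.293 + 0.0869 = 1.2104
τ₀ = 8FD/(πd³) = 8·1960·58.0/(π·8.2³) = 909440/1732.2 = 525.03 MPa
τ_max = K·τ₀ = 1.2104 × 525.03 = 635.52 MPa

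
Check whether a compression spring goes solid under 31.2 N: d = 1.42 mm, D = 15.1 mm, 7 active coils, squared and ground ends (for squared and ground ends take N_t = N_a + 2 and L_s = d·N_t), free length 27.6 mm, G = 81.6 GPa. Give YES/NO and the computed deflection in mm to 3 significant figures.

k = Gd⁴/(8D³N_a) = (81.6×10³)(1.42⁴)/(8·15.1³·7) = 1.7208 N/mm
N_t = 9; L_s = 1.42·9 = 12.78 mm; δ_solid = L₀ − L_s = 27.6 − 12.78 = 14.82 mm
δ = F/k = 31.2/1.7208 = 18.131 mm
δ ≥ δ_solid → spring goes solid

YES, δ = 18.1 mm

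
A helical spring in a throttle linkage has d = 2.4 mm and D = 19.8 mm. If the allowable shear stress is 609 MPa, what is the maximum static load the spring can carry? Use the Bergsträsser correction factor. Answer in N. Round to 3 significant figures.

C = D/d = 19.8/2.4 = 8.2500
K_B = (4C+2)/(4C−3) = 35.000/30.000 = 1.1667
τ_max = K·8FD/(πd³) → F_max = τ_allow·πd³/(8DK)
F_max = 609·π·2.4³/(8·19.8·1.1667) = 26448/184.8 = 143.12 N

143 N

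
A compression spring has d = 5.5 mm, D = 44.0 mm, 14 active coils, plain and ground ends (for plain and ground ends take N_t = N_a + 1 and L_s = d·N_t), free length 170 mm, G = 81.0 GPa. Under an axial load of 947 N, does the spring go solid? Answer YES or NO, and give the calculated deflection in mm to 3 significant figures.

k = Gd⁴/(8D³N_a) = (81.0×10³)(5.5⁴)/(8·44.0³·14) = 7.7689 N/mm
N_t = 15; L_s = 5.5·15 = 82.5 mm; δ_solid = L₀ − L_s = 170 − 82.5 = 87.5 mm
δ = F/k = 947/7.7689 = 121.9 mm
δ ≥ δ_solid → spring goes solid

YES, δ = 122 mm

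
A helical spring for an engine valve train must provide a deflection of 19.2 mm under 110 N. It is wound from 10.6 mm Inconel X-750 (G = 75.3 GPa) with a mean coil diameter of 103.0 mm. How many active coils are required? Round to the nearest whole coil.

19

Required rate k = F/δ = 110/19.2 = 5.7292 N/mm
N_a = Gd⁴/(8D³k) = (75.3×10³ × 10.6⁴)/(8 × 103.0³ × 5.7292)
    = 9.50645e+08 / 5.00833e+07 = 18.98 → 19 coils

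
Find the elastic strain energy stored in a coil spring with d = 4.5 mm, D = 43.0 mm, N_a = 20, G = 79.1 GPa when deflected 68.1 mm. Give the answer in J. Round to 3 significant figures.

k = Gd⁴/(8D³N_a) = (79.1×10³)(4.5⁴)/(8·43.0³·20) = 2.5498 N/mm
U = ½kδ² = 0.5 × 2.5498 × 68.1² = 5912.4 N·mm = 5.9124 J

5.91 J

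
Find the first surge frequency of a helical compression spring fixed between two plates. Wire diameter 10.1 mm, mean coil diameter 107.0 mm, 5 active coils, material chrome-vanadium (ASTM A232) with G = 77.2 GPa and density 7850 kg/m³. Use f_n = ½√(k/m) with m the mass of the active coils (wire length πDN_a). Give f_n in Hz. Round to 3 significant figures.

k = Gd⁴/(8D³N_a) = (77.2×10³)(10.1⁴)/(8·107.0³·5) = 16.394 N/mm = 16394 N/m
Wire length L = πDN_a = π·107.0·5 = 1680.8 mm
m = ρ·(πd²/4)·L = 7850 × 80.118×10⁻⁶ m² × 1.6808 m = 1.0571 kg
f_n = ½√(k/m) = 0.5·√(16394/1.0571) = 0.5·√(15509) = 62.268 Hz

62.3 Hz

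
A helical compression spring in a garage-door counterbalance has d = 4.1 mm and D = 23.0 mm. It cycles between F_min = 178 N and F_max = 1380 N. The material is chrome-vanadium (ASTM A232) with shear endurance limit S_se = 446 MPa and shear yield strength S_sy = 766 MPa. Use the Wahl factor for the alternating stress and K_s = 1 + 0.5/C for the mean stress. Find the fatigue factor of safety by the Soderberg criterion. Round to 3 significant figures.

C = D/d = 23.0/4.1 = 5.6098; K_W = (4C−1)/(4C−4)+0.615/C = 1.2723; K_s = 1+0.5/C = 1.0891
F_a = (F_max−F_min)/2 = 601 N; F_m = (F_max+F_min)/2 = 779 N
τ_a = K_W·8F_aD/(πd³) = 1.2723 × 510.73 = 649.82 MPa
τ_m = K_s·8F_mD/(πd³) = 1.0891 × 661.99 = 721 MPa
Soderberg: 1/n_f = τ_a/S_se + τ_m/S_sy = 649.82/446 + 721/766 = 1.45699 + 0.94125 = 2.3982
n_f = 1/2.3982 = 0.417

0.417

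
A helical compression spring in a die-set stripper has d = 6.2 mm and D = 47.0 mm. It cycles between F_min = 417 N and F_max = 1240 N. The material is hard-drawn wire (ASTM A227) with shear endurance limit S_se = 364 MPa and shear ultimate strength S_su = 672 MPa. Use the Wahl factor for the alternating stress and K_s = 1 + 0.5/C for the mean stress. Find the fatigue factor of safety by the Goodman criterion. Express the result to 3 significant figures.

C = D/d = 47.0/6.2 = 7.5806; K_W = (4C−1)/(4C−4)+0.615/C = 1.1951; K_s = 1+0.5/C = 1.0660
F_a = (F_max−F_min)/2 = 411.5 N; F_m = (F_max+F_min)/2 = 828.5 N
τ_a = K_W·8F_aD/(πd³) = 1.1951 × 206.65 = 246.97 MPa
τ_m = K_s·8F_mD/(πd³) = 1.0660 × 416.06 = 443.5 MPa
Goodman: 1/n_f = τ_a/S_se + τ_m/S_su = 246.97/364 + 443.5/672 = 0.67848 + 0.65997 = 1.3384
n_f = 1/1.3384 = 0.7471

0.747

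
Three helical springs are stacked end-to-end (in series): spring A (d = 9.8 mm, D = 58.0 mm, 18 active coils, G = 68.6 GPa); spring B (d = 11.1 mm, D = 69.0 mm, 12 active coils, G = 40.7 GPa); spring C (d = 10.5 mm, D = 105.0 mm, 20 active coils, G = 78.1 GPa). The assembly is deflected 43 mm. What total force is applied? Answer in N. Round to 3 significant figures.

k_A = Gd⁴/(8D³N_a) = (68.6×10³)(9.8⁴)/(8·58.0³·18) = 22.521 N/mm
k_B = Gd⁴/(8D³N_a) = (40.7×10³)(11.1⁴)/(8·69.0³·12) = 19.592 N/mm
k_C = Gd⁴/(8D³N_a) = (78.1×10³)(10.5⁴)/(8·105.0³·20) = 5.1253 N/mm
Series: 1/k_eq = 1/22.521 + 1/19.592 + 1/5.1253 = 0.29056; k_eq = 3.4417 N/mm
F = k_eq·δ = 3.4417·43 = 147.99 N

148 N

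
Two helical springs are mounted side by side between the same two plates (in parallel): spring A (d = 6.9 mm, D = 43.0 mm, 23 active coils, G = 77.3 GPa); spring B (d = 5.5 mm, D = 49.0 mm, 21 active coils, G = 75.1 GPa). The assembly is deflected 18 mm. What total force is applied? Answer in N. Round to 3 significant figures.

278 N

k_A = Gd⁴/(8D³N_a) = (77.3×10³)(6.9⁴)/(8·43.0³·23) = 11.977 N/mm
k_B = Gd⁴/(8D³N_a) = (75.1×10³)(5.5⁴)/(8·49.0³·21) = 3.4769 N/mm
Parallel: k_eq = 11.977 + 3.4769 = 15.454 N/mm
F = k_eq·δ = 15.454·18 = 278.17 N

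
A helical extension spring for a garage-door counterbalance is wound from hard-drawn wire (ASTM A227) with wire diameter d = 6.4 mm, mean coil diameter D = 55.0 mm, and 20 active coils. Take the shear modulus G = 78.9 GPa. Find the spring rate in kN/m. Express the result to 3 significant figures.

k = Gd⁴/(8D³N_a) = (78.9×10³ × 6.4⁴) / (8 × 55.0³ × 20)
  = 1.32372e+08 / 2.662e+07 = 4.9727 N/mm

4.97 kN/m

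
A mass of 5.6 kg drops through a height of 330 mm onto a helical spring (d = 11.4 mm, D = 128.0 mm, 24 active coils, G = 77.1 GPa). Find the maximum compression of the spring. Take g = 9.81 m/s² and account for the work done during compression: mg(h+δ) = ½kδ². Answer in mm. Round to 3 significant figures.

124 mm

k = Gd⁴/(8D³N_a) = (77.1×10³)(11.4⁴)/(8·128.0³·24) = 3.234 N/mm
W = mg = 5.6 × 9.81 = 54.936 N
½kδ² − Wδ − Wh = 0 → δ = (W + √(W² + 2kWh))/k
δ = (54.936 + √(3018 + 117258))/3.234 = (54.936 + 346.81)/3.234 = 124.22 mm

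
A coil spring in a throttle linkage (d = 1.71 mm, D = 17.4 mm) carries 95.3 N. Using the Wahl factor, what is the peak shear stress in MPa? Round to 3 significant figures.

Spring index C = D/d = 17.4/1.71 = 10.1754
K_W = (4C−1)/(4C−4) + 0.615/C = 39.702/36.702 + 0.0604 = 1.1422
τ₀ = 8FD/(πd³) = 8·95.3·17.4/(π·1.71³) = 13265.8/15.709 = 844.49 MPa
τ_max = K·τ₀ = 1.1422 × 844.49 = 964.56 MPa

965 MPa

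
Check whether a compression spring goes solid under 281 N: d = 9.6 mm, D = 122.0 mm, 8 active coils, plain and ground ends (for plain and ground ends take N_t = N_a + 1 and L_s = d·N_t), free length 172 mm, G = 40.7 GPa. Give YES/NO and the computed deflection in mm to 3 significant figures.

k = Gd⁴/(8D³N_a) = (40.7×10³)(9.6⁴)/(8·122.0³·8) = 2.9745 N/mm
N_t = 9; L_s = 9.6·9 = 86.4 mm; δ_solid = L₀ − L_s = 172 − 86.4 = 85.6 mm
δ = F/k = 281/2.9745 = 94.468 mm
δ ≥ δ_solid → spring goes solid

YES, δ = 94.5 mm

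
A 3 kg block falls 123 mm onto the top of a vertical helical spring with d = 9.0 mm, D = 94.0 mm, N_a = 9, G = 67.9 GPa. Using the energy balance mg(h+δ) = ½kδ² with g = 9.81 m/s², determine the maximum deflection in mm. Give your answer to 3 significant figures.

35.4 mm

k = Gd⁴/(8D³N_a) = (67.9×10³)(9.0⁴)/(8·94.0³·9) = 7.4494 N/mm
W = mg = 3 × 9.81 = 29.43 N
½kδ² − Wδ − Wh = 0 → δ = (W + √(W² + 2kWh))/k
δ = (29.43 + √(866.12 + 53932.3))/7.4494 = (29.43 + 234.09)/7.4494 = 35.375 mm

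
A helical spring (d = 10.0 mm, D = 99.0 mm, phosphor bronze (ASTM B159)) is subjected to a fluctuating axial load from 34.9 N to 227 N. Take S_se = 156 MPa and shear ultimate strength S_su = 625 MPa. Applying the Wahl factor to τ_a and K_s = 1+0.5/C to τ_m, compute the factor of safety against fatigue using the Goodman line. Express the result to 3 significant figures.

C = D/d = 99.0/10.0 = 9.9000; K_W = (4C−1)/(4C−4)+0.615/C = 1.1464; K_s = 1+0.5/C = 1.0505
F_a = (F_max−F_min)/2 = 96.05 N; F_m = (F_max+F_min)/2 = 130.95 N
τ_a = K_W·8F_aD/(πd³) = 1.1464 × 24.214 = 27.759 MPa
τ_m = K_s·8F_mD/(πd³) = 1.0505 × 33.013 = 34.68 MPa
Goodman: 1/n_f = τ_a/S_se + τ_m/S_su = 27.759/156 + 34.68/625 = 0.17794 + 0.05549 = 0.23343
n_f = 1/0.23343 = 4.284

4.28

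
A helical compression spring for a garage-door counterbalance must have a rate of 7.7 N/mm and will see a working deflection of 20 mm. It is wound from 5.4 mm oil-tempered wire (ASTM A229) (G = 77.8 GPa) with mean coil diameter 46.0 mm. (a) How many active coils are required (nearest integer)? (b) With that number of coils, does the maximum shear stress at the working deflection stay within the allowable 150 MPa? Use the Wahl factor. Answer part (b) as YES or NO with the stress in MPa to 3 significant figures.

(a) 11 coils; (b) YES, τ_max = 135 MPa

N_a = Gd⁴/(8D³k) = (77.8×10³)(5.4⁴)/(8·46.0³·7.7) = 11.03 → N_a = 11
Actual rate k = Gd⁴/(8D³·11) = 7.7232 N/mm
Working load F = kδ = 7.7232·20 = 154.46 N
C = 46.0/5.4 = 8.5185; K_W = (4C−1)/(4C−4)+0.615/C = 1.1719
τ_max = K_W·8FD/(πd³) = 1.1719·114.91 = 134.66 MPa
τ_max ≤ 150 MPa → acceptable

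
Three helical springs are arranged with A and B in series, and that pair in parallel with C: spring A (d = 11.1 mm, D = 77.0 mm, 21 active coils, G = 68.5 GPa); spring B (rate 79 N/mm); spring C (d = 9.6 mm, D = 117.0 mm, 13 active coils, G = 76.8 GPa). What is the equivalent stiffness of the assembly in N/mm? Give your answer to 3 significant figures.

15.5 N/mm

k_A = Gd⁴/(8D³N_a) = (68.5×10³)(11.1⁴)/(8·77.0³·21) = 13.558 N/mm
k_C = Gd⁴/(8D³N_a) = (76.8×10³)(9.6⁴)/(8·117.0³·13) = 3.9161 N/mm
Springs A,B series: k_AB = 1/(1/13.558+1/79) = 11.572 N/mm; parallel with C: k_eq = 11.572+3.9161 = 15.488 N/mm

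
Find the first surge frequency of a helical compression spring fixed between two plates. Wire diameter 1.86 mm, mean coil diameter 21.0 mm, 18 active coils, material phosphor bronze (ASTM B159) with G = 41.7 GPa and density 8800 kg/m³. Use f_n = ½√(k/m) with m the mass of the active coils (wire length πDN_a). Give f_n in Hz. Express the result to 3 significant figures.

k = Gd⁴/(8D³N_a) = (41.7×10³)(1.86⁴)/(8·21.0³·18) = 0.37425 N/mm = 374.25 N/m
Wire length L = πDN_a = π·21.0·18 = 1187.5 mm
m = ρ·(πd²/4)·L = 8800 × 2.7172×10⁻⁶ m² × 1.1875 m = 0.028395 kg
f_n = ½√(k/m) = 0.5·√(374.25/0.028395) = 0.5·√(13180) = 57.403 Hz

57.4 Hz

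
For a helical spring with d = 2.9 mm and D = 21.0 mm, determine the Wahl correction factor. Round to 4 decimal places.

C = D/d = 21.0/2.9 = 7.2414
K_W = (4C−1)/(4C−4) + 0.615/C = 27.966/24.966 + 0.0849 = 1.2051

1.2051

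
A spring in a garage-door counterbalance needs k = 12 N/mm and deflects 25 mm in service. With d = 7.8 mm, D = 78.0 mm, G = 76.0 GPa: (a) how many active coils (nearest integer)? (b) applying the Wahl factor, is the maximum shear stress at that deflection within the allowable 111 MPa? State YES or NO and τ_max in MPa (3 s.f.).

N_a = Gd⁴/(8D³k) = (76.0×10³)(7.8⁴)/(8·78.0³·12) = 6.175 → N_a = 6
Actual rate k = Gd⁴/(8D³·6) = 12.35 N/mm
Working load F = kδ = 12.35·25 = 308.75 N
C = 78.0/7.8 = 10.0000; K_W = (4C−1)/(4C−4)+0.615/C = 1.1448
τ_max = K_W·8FD/(πd³) = 1.1448·129.23 = 147.94 MPa
τ_max > 111 MPa → exceeds allowable

(a) 6 coils; (b) NO, τ_max = 148 MPa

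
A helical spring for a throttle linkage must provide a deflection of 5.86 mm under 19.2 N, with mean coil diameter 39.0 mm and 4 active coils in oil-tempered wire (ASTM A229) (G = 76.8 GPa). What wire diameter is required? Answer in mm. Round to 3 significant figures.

3.00 mm

Required rate k = F/δ = 19.2/5.86 = 3.2765 N/mm
d = (8D³N_a·k / G)^(1/4) = (8·39.0³·4·3.2765 / (76.8×10³))^0.25
  = (80.982)^0.25 = 2.9998 mm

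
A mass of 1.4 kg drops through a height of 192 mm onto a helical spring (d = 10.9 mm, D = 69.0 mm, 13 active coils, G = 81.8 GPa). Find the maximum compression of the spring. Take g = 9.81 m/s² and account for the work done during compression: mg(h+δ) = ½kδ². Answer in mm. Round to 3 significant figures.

12.9 mm

k = Gd⁴/(8D³N_a) = (81.8×10³)(10.9⁴)/(8·69.0³·13) = 33.797 N/mm
W = mg = 1.4 × 9.81 = 13.734 N
½kδ² − Wδ − Wh = 0 → δ = (W + √(W² + 2kWh))/k
δ = (13.734 + √(188.62 + 178241))/33.797 = (13.734 + 422.41)/33.797 = 12.905 mm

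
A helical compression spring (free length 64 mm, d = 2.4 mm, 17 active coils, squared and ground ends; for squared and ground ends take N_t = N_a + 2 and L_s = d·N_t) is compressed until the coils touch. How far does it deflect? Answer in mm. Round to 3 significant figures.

18.4 mm

N_t = 19; L_s = 2.4·19 = 45.6 mm
δ_solid = L₀ − L_s = 64 − 45.6 = 18.4 mm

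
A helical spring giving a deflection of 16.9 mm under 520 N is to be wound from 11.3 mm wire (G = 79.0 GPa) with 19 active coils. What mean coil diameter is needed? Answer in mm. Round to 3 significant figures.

65.1 mm

Required rate k = F/δ = 520/16.9 = 30.769 N/mm
D = (Gd⁴/(8N_a·k))^(1/3) = (79.0×10³·11.3⁴/(8·19·30.769))^(1/3)
  = (275411)^(1/3) = 65.0619 mm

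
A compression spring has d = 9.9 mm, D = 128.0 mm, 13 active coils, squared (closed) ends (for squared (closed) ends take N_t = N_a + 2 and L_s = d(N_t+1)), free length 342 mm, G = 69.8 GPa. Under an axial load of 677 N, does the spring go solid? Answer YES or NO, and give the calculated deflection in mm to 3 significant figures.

YES, δ = 220 mm

k = Gd⁴/(8D³N_a) = (69.8×10³)(9.9⁴)/(8·128.0³·13) = 3.0742 N/mm
N_t = 15; L_s = 9.9·16 = 158.4 mm; δ_solid = L₀ − L_s = 342 − 158.4 = 183.6 mm
δ = F/k = 677/3.0742 = 220.22 mm
δ ≥ δ_solid → spring goes solid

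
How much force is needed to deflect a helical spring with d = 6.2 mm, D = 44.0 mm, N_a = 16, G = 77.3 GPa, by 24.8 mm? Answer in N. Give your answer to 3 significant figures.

260 N

k = Gd⁴/(8D³N_a) = (77.3×10³)(6.2⁴)/(8·44.0³·16) = 10.476 N/mm
F = k·δ = 10.476 × 24.8 = 259.79 N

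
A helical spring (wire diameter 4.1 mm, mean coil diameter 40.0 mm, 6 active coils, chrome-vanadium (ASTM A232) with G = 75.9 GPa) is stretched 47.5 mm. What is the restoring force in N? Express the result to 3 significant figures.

k = Gd⁴/(8D³N_a) = (75.9×10³)(4.1⁴)/(8·40.0³·6) = 6.9816 N/mm
F = k·δ = 6.9816 × 47.5 = 331.63 N

332 N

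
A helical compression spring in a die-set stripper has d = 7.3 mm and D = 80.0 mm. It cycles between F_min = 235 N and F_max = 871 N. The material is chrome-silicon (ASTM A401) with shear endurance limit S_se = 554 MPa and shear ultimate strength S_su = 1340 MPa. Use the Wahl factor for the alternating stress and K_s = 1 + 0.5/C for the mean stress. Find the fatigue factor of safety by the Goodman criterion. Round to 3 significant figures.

C = D/d = 80.0/7.3 = 10.9589; K_W = (4C−1)/(4C−4)+0.615/C = 1.1314; K_s = 1+0.5/C = 1.0456
F_a = (F_max−F_min)/2 = 318 N; F_m = (F_max+F_min)/2 = 553 N
τ_a = K_W·8F_aD/(πd³) = 1.1314 × 166.53 = 188.42 MPa
τ_m = K_s·8F_mD/(πd³) = 1.0456 × 289.59 = 302.8 MPa
Goodman: 1/n_f = τ_a/S_se + τ_m/S_su = 188.42/554 + 302.8/1340 = 0.34010 + 0.22597 = 0.56607
n_f = 1/0.56607 = 1.767

1.77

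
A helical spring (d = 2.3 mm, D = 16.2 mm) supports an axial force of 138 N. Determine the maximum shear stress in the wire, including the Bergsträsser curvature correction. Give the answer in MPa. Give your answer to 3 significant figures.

561 MPa

Spring index C = D/d = 16.2/2.3 = 7.0435
K_B = (4C+2)/(4C−3) = 30.174/25.174 = 1.1986
τ₀ = 8FD/(πd³) = 8·138·16.2/(π·2.3³) = 17884.8/38.224 = 467.9 MPa
τ_max = K·τ₀ = 1.1986 × 467.9 = 560.83 MPa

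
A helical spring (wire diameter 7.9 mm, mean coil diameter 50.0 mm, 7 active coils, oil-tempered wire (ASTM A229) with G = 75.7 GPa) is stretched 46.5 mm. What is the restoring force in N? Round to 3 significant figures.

1960 N

k = Gd⁴/(8D³N_a) = (75.7×10³)(7.9⁴)/(8·50.0³·7) = 42.122 N/mm
F = k·δ = 42.122 × 46.5 = 1958.7 N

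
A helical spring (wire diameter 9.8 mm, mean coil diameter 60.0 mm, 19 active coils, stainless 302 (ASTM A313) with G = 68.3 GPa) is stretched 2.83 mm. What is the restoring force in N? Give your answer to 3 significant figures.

54.3 N

k = Gd⁴/(8D³N_a) = (68.3×10³)(9.8⁴)/(8·60.0³·19) = 19.188 N/mm
F = k·δ = 19.188 × 2.83 = 54.302 N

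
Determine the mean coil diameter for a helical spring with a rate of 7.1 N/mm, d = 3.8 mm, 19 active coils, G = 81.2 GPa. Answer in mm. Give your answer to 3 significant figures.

25.0 mm

D = (Gd⁴/(8N_a·k))^(1/3) = (81.2×10³·3.8⁴/(8·19·7.1))^(1/3)
  = (15688.8)^(1/3) = 25.0340 mm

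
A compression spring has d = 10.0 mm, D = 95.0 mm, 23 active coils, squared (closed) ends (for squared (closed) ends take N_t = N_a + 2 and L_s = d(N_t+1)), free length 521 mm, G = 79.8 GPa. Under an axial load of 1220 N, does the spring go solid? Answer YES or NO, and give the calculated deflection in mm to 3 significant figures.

k = Gd⁴/(8D³N_a) = (79.8×10³)(10.0⁴)/(8·95.0³·23) = 5.0584 N/mm
N_t = 25; L_s = 10.0·26 = 260 mm; δ_solid = L₀ − L_s = 521 − 260 = 261 mm
δ = F/k = 1220/5.0584 = 241.18 mm
δ < δ_solid → spring does not go solid

NO, δ = 241 mm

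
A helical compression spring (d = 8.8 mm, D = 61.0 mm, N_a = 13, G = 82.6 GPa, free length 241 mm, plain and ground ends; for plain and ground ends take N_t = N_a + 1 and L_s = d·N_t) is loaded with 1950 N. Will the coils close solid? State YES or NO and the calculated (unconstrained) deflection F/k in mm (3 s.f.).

k = Gd⁴/(8D³N_a) = (82.6×10³)(8.8⁴)/(8·61.0³·13) = 20.984 N/mm
N_t = 14; L_s = 8.8·14 = 123.2 mm; δ_solid = L₀ − L_s = 241 − 123.2 = 117.8 mm
δ = F/k = 1950/20.984 = 92.928 mm
δ < δ_solid → spring does not go solid

NO, δ = 92.9 mm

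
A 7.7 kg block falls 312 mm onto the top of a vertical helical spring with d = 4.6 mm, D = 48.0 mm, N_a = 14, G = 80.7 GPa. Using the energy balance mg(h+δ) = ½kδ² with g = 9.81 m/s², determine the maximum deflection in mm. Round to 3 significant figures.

k = Gd⁴/(8D³N_a) = (80.7×10³)(4.6⁴)/(8·48.0³·14) = 2.9172 N/mm
W = mg = 7.7 × 9.81 = 75.537 N
½kδ² − Wδ − Wh = 0 → δ = (W + √(W² + 2kWh))/k
δ = (75.537 + √(5705.8 + 137502))/2.9172 = (75.537 + 378.43)/2.9172 = 155.62 mm

156 mm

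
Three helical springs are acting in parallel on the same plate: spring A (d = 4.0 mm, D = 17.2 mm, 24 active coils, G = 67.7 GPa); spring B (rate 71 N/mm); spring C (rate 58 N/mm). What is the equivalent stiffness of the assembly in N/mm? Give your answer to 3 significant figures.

147 N/mm

k_A = Gd⁴/(8D³N_a) = (67.7×10³)(4.0⁴)/(8·17.2³·24) = 17.74 N/mm
Parallel: k_eq = 17.74 + 71 + 58 = 146.74 N/mm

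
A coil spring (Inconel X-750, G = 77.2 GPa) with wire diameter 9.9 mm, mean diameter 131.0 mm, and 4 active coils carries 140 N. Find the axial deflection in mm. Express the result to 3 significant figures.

k = Gd⁴/(8D³N_a) = (77.2×10³)(9.9⁴)/(8·131.0³·4) = 10.308 N/mm
δ = F/k = 140 / 10.308 = 13.581 mm

13.6 mm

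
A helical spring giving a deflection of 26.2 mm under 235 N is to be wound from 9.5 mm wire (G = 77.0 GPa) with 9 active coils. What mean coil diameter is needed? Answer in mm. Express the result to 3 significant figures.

99.0 mm

Required rate k = F/δ = 235/26.2 = 8.9695 N/mm
D = (Gd⁴/(8N_a·k))^(1/3) = (77.0×10³·9.5⁴/(8·9·8.9695))^(1/3)
  = (971149)^(1/3) = 99.0289 mm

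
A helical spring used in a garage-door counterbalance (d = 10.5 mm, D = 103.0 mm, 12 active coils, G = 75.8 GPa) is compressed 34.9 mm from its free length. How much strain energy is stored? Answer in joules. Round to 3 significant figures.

5.35 J

k = Gd⁴/(8D³N_a) = (75.8×10³)(10.5⁴)/(8·103.0³·12) = 8.783 N/mm
U = ½kδ² = 0.5 × 8.783 × 34.9² = 5348.9 N·mm = 5.3489 J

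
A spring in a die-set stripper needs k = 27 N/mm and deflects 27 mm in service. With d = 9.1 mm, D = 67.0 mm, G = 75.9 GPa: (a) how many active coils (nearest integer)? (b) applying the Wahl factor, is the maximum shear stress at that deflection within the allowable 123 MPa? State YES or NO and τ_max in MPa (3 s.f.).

N_a = Gd⁴/(8D³k) = (75.9×10³)(9.1⁴)/(8·67.0³·27) = 8.012 → N_a = 8
Actual rate k = Gd⁴/(8D³·8) = 27.04 N/mm
Working load F = kδ = 27.04·27 = 730.07 N
C = 67.0/9.1 = 7.3626; K_W = (4C−1)/(4C−4)+0.615/C = 1.2014
τ_max = K_W·8FD/(πd³) = 1.2014·165.29 = 198.59 MPa
τ_max > 123 MPa → exceeds allowable

(a) 8 coils; (b) NO, τ_max = 199 MPa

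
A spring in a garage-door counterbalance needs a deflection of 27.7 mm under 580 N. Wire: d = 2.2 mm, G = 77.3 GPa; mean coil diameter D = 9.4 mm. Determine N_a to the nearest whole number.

Required rate k = F/δ = 580/27.7 = 20.939 N/mm
N_a = Gd⁴/(8D³k) = (77.3×10³ × 2.2⁴)/(8 × 9.4³ × 20.939)
    = 1.8108e+06 / 139130 = 13.02 → 13 coils

13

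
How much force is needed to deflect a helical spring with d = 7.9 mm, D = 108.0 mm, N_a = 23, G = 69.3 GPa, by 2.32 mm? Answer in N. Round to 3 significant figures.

2.70 N

k = Gd⁴/(8D³N_a) = (69.3×10³)(7.9⁴)/(8·108.0³·23) = 1.1645 N/mm
F = k·δ = 1.1645 × 2.32 = 2.7017 N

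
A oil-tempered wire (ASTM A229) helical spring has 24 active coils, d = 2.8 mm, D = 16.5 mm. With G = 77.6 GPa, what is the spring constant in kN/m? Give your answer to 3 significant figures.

k = Gd⁴/(8D³N_a) = (77.6×10³ × 2.8⁴) / (8 × 16.5³ × 24)
  = 4.76973e+06 / 862488 = 5.5302 N/mm

5.53 kN/m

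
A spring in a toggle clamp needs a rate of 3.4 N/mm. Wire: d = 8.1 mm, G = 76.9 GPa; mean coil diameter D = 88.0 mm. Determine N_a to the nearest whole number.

18

N_a = Gd⁴/(8D³k) = (76.9×10³ × 8.1⁴)/(8 × 88.0³ × 3.4)
    = 3.31029e+08 / 1.8536e+07 = 17.86 → 18 coils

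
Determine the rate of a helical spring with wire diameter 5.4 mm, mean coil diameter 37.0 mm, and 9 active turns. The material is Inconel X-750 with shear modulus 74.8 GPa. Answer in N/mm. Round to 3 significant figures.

k = Gd⁴/(8D³N_a) = (74.8×10³ × 5.4⁴) / (8 × 37.0³ × 9)
  = 6.36029e+07 / 3.64702e+06 = 17.44 N/mm

17.4 N/mm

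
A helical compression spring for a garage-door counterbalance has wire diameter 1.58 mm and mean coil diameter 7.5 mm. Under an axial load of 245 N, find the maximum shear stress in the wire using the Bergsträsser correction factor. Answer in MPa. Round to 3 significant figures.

1560 MPa

Spring index C = D/d = 7.5/1.58 = 4.7468
K_B = (4C+2)/(4C−3) = 20.987/15.987 = 1.3127
τ₀ = 8FD/(πd³) = 8·245·7.5/(π·1.58³) = 14700/12.391 = 1186.3 MPa
τ_max = K·τ₀ = 1.3127 × 1186.3 = 1557.3 MPa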